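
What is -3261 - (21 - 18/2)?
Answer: -3273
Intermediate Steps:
-3261 - (21 - 18/2) = -3261 - (21 + (½)*(-18)) = -3261 - (21 - 9) = -3261 - 1*12 = -3261 - 12 = -3273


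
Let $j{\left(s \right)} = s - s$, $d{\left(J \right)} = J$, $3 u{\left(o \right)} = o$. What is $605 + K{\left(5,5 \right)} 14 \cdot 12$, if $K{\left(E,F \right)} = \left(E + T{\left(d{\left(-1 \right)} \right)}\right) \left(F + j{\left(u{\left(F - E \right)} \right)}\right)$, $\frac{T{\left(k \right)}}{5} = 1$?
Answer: $9005$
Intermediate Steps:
$u{\left(o \right)} = \frac{o}{3}$
$T{\left(k \right)} = 5$ ($T{\left(k \right)} = 5 \cdot 1 = 5$)
$j{\left(s \right)} = 0$
$K{\left(E,F \right)} = F \left(5 + E\right)$ ($K{\left(E,F \right)} = \left(E + 5\right) \left(F + 0\right) = \left(5 + E\right) F = F \left(5 + E\right)$)
$605 + K{\left(5,5 \right)} 14 \cdot 12 = 605 + 5 \left(5 + 5\right) 14 \cdot 12 = 605 + 5 \cdot 10 \cdot 14 \cdot 12 = 605 + 50 \cdot 14 \cdot 12 = 605 + 700 \cdot 12 = 605 + 8400 = 9005$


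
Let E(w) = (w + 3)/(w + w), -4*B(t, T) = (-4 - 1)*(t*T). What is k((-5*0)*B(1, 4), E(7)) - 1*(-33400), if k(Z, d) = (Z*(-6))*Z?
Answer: 33400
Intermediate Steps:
B(t, T) = 5*T*t/4 (B(t, T) = -(-4 - 1)*t*T/4 = -(-5)*T*t/4 = 5*T*t/4)
E(w) = (3 + w)/(2*w) (E(w) = (3 + w)/((2*w)) = (3 + w)*(1/(2*w)) = (3 + w)/(2*w))
k(Z, d) = -6*Z² (k(Z, d) = (-6*Z)*Z = -6*Z²)
k((-5*0)*B(1, 4), E(7)) - 1*(-33400) = -6*((-5*0)*((5/4)*4*1))² - 1*(-33400) = -6*(0*5)² + 33400 = -6*0² + 33400 = -6*0 + 33400 = 0 + 33400 = 33400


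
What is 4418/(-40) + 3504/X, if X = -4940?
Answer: -549127/4940 ≈ -111.16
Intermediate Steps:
4418/(-40) + 3504/X = 4418/(-40) + 3504/(-4940) = 4418*(-1/40) + 3504*(-1/4940) = -2209/20 - 876/1235 = -549127/4940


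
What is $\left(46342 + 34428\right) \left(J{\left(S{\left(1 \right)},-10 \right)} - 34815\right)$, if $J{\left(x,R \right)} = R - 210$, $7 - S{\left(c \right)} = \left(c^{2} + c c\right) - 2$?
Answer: $-2829776950$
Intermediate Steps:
$S{\left(c \right)} = 9 - 2 c^{2}$ ($S{\left(c \right)} = 7 - \left(\left(c^{2} + c c\right) - 2\right) = 7 - \left(\left(c^{2} + c^{2}\right) - 2\right) = 7 - \left(2 c^{2} - 2\right) = 7 - \left(-2 + 2 c^{2}\right) = 9 - 2 c^{2}$)
$J{\left(x,R \right)} = -210 + R$
$\left(46342 + 34428\right) \left(J{\left(S{\left(1 \right)},-10 \right)} - 34815\right) = \left(46342 + 34428\right) \left(\left(-210 - 10\right) - 34815\right) = 80770 \left(-220 - 34815\right) = 80770 \left(-35035\right) = -2829776950$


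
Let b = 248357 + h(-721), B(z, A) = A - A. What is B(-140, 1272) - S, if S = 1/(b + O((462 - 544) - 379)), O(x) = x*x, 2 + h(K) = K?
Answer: -1/460155 ≈ -2.1732e-6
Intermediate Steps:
h(K) = -2 + K
B(z, A) = 0
O(x) = x²
b = 247634 (b = 248357 + (-2 - 721) = 248357 - 723 = 247634)
S = 1/460155 (S = 1/(247634 + ((462 - 544) - 379)²) = 1/(247634 + (-82 - 379)²) = 1/(247634 + (-461)²) = 1/(247634 + 212521) = 1/460155 ≈ 2.1732e-6)
B(-140, 1272) - S = 0 - 1*1/460155 = 0 - 1/460155 = -1/460155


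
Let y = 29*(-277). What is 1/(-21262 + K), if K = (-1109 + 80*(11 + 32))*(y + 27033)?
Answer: 1/44267738 ≈ 2.2590e-8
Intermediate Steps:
y = -8033
K = 44289000 (K = (-1109 + 80*(11 + 32))*(-8033 + 27033) = (-1109 + 80*43)*19000 = (-1109 + 3440)*19000 = 2331*19000 = 44289000)
1/(-21262 + K) = 1/(-21262 + 44289000) = 1/44267738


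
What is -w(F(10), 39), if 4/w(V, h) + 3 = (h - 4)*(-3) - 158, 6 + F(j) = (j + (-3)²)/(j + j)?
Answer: 2/133 ≈ 0.015038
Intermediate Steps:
F(j) = -6 + (9 + j)/(2*j) (F(j) = -6 + (j + (-3)²)/(j + j) = -6 + (j + 9)/((2*j)) = -6 + (9 + j)*(1/(2*j)) = -6 + (9 + j)/(2*j))
w(V, h) = 4/(-149 - 3*h) (w(V, h) = 4/(-3 + ((h - 4)*(-3) - 158)) = 4/(-3 + ((-4 + h)*(-3) - 158)) = 4/(-3 + ((12 - 3*h) - 158)) = 4/(-3 + (-146 - 3*h)) = 4/(-149 - 3*h))
-w(F(10), 39) = -(-4)/(149 + 3*39) = -(-4)/(149 + 117) = -(-4)/266 = -1*(-2/133) = 2/133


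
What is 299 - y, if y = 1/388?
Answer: 116011/388 ≈ 299.00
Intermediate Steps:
y = 1/388 ≈ 0.0025773
299 - y = 299 - 1*1/388 = 299 - 1/388 = 116011/388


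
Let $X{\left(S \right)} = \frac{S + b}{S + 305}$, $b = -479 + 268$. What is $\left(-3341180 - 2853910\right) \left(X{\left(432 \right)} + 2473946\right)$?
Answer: $- \frac{1026863438849370}{67} \approx -1.5326 \cdot 10^{13}$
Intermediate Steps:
$b = -211$
$X{\left(S \right)} = \frac{-211 + S}{305 + S}$ ($X{\left(S \right)} = \frac{S - 211}{S + 305} = \frac{-211 + S}{305 + S}$)
$\left(-3341180 - 2853910\right) \left(X{\left(432 \right)} + 2473946\right) = \left(-3341180 - 2853910\right) \left(\frac{-211 + 432}{305 + 432} + 2473946\right) = - 6195090 \left(\frac{1}{737} \cdot 221 + 2473946\right) = - 6195090 \left(\frac{221}{737} + 2473946\right) = \left(-6195090\right) \frac{1823298423}{737} = - \frac{1026863438849370}{67}$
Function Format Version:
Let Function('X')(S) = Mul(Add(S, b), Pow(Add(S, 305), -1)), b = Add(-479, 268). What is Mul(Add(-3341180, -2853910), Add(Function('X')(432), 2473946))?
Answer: Rational(-1026863438849370, 67) ≈ -1.5326e+13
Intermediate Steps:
b = -211
Function('X')(S) = Mul(Pow(Add(305, S), -1), Add(-211, S)) (Function('X')(S) = Mul(Add(S, -211), Pow(Add(S, 305), -1)) = Mul(Add(-211, S), Pow(Add(305, S), -1)) = Mul(Pow(Add(305, S), -1), Add(-211, S)))
Mul(Add(-3341180, -2853910), Add(Function('X')(432), 2473946)) = Mul(Add(-3341180, -2853910), Add(Mul(Pow(Add(305, 432), -1), Add(-211, 432)), 2473946)) = Mul(-6195090, Add(Mul(Pow(737, -1), 221), 2473946)) = Mul(-6195090, Add(Mul(Rational(1, 737), 221), 2473946)) = Mul(-6195090, Add(Rational(221, 737), 2473946)) = Mul(-6195090, Rational(1823298423, 737)) = Rational(-1026863438849370, 67)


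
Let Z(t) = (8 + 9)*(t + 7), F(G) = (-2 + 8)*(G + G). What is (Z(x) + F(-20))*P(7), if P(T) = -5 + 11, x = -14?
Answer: -2154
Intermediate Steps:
P(T) = 6
F(G) = 12*G (F(G) = 6*(2*G) = 12*G)
Z(t) = 119 + 17*t (Z(t) = 17*(7 + t) = 119 + 17*t)
(Z(x) + F(-20))*P(7) = ((119 + 17*(-14)) + 12*(-20))*6 = ((119 - 238) - 240)*6 = (-119 - 240)*6 = -359*6 = -2154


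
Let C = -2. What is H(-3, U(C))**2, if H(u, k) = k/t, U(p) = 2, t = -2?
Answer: 1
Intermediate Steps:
H(u, k) = -k/2 (H(u, k) = k/(-2) = k*(-1/2) = -k/2)
H(-3, U(C))**2 = (-1/2*2)**2 = (-1)**2 = 1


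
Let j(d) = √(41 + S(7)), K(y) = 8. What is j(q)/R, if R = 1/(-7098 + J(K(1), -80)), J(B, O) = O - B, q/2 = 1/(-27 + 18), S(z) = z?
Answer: -28744*√3 ≈ -49786.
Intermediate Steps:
q = -2/9 (q = 2/(-27 + 18) = 2/(-9) = 2*(-⅑) = -2/9 ≈ -0.22222)
j(d) = 4*√3 (j(d) = √(41 + 7) = √48 = 4*√3)
R = -1/7186 (R = 1/(-7098 + (-80 - 1*8)) = 1/(-7098 + (-80 - 8)) = 1/(-7098 - 88) = 1/(-7186) = -1/7186 ≈ -0.00013916)
j(q)/R = (4*√3)/(-1/7186) = (4*√3)*(-7186) = -28744*√3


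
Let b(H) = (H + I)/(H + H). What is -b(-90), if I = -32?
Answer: -61/90 ≈ -0.67778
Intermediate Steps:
b(H) = (-32 + H)/(2*H) (b(H) = (H - 32)/(H + H) = (-32 + H)/((2*H)) = (-32 + H)*(1/(2*H)) = (-32 + H)/(2*H))
-b(-90) = -(-32 - 90)/(2*(-90)) = -(-1)*(-122)/(2*90) = -1*61/90 = -61/90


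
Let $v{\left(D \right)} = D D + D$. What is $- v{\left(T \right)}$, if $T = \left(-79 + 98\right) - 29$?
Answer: $-90$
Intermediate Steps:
$T = -10$ ($T = 19 - 29 = -10$)
$v{\left(D \right)} = D + D^{2}$ ($v{\left(D \right)} = D^{2} + D = D + D^{2}$)
$- v{\left(T \right)} = - \left(-10\right) \left(1 - 10\right) = - \left(-10\right) \left(-9\right) = \left(-1\right) 90 = -90$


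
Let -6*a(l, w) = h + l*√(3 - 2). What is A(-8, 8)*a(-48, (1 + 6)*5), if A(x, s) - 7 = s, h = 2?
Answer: 115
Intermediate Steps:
A(x, s) = 7 + s
a(l, w) = -⅓ - l/6 (a(l, w) = -(2 + l*√(3 - 2))/6 = -(2 + l*√1)/6 = -(2 + l*1)/6 = -(2 + l)/6 = -⅓ - l/6)
A(-8, 8)*a(-48, (1 + 6)*5) = (7 + 8)*(-⅓ - ⅙*(-48)) = 15*(-⅓ + 8) = 15*(23/3) = 115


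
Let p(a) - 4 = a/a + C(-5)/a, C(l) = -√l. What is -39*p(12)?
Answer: -195 + 13*I*√5/4 ≈ -195.0 + 7.2672*I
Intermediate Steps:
p(a) = 5 - I*√5/a (p(a) = 4 + (a/a + (-√(-5))/a) = 4 + (1 + (-I*√5)/a) = 4 + (1 - I*√5/a) = 5 - I*√5/a)
-39*p(12) = -39*(5 - 1*I*√5/12) = -39*(5 - 1*I*√5*1/12) = -39*(5 - I*√5/12) = -195 + 13*I*√5/4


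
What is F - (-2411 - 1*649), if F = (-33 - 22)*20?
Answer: 1960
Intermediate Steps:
F = -1100 (F = -55*20 = -1100)
F - (-2411 - 1*649) = -1100 - (-2411 - 1*649) = -1100 - (-2411 - 649) = -1100 - 1*(-3060) = -1100 + 3060 = 1960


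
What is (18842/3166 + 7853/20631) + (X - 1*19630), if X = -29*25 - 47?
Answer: -666099530996/32658873 ≈ -20396.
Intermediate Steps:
X = -772 (X = -725 - 47 = -772)
(18842/3166 + 7853/20631) + (X - 1*19630) = (18842/3166 + 7853/20631) + (-772 - 1*19630) = (18842*(1/3166) + 7853*(1/20631)) + (-772 - 19630) = (9421/1583 + 7853/20631) - 20402 = 206795950/32658873 - 20402 = -666099530996/32658873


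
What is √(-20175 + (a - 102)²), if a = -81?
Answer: √13314 ≈ 115.39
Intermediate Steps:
√(-20175 + (a - 102)²) = √(-20175 + (-81 - 102)²) = √(-20175 + (-183)²) = √(-20175 + 33489) = √13314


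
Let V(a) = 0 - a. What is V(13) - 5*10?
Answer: -63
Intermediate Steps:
V(a) = -a
V(13) - 5*10 = -1*13 - 5*10 = -13 - 1*50 = -13 - 50 = -63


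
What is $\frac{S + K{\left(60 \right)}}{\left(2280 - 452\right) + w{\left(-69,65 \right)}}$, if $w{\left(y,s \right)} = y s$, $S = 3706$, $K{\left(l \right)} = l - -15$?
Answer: $- \frac{3781}{2657} \approx -1.423$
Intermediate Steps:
$K{\left(l \right)} = 15 + l$ ($K{\left(l \right)} = l + 15 = 15 + l$)
$w{\left(y,s \right)} = s y$
$\frac{S + K{\left(60 \right)}}{\left(2280 - 452\right) + w{\left(-69,65 \right)}} = \frac{3706 + \left(15 + 60\right)}{\left(2280 - 452\right) + 65 \left(-69\right)} = \frac{3706 + 75}{1828 - 4485} = \frac{3781}{-2657} = 3781 \left(- \frac{1}{2657}\right) = - \frac{3781}{2657}$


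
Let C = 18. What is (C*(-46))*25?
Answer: -20700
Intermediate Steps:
(C*(-46))*25 = (18*(-46))*25 = -828*25 = -20700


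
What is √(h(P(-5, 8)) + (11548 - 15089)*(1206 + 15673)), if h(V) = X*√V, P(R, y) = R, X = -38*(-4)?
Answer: √(-59768539 + 152*I*√5) ≈ 0.02 + 7731.0*I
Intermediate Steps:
X = 152
h(V) = 152*√V
√(h(P(-5, 8)) + (11548 - 15089)*(1206 + 15673)) = √(152*√(-5) + (11548 - 15089)*(1206 + 15673)) = √(152*(I*√5) - 3541*16879) = √(152*I*√5 - 59768539) = √(-59768539 + 152*I*√5)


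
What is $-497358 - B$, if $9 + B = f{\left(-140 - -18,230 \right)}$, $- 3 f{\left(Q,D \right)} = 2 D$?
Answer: $- \frac{1491587}{3} \approx -4.972 \cdot 10^{5}$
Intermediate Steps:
$f{\left(Q,D \right)} = - \frac{2 D}{3}$
$B = - \frac{487}{3}$ ($B = -9 - \frac{460}{3} = - \frac{487}{3} \approx -162.33$)
$-497358 - B = -497358 - - \frac{487}{3} = -497358 + \frac{487}{3} = - \frac{1491587}{3}$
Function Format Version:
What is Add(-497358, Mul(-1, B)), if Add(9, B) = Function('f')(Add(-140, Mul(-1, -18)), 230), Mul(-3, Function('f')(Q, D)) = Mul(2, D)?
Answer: Rational(-1491587, 3) ≈ -4.9720e+5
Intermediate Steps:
Function('f')(Q, D) = Mul(Rational(-2, 3), D) (Function('f')(Q, D) = Mul(Rational(-1, 3), Mul(2, D)) = Mul(Rational(-2, 3), D))
B = Rational(-487, 3) (B = Add(-9, Mul(Rational(-2, 3), 230)) = Add(-9, Rational(-460, 3)) = Rational(-487, 3) ≈ -162.33)
Add(-497358, Mul(-1, B)) = Add(-497358, Mul(-1, Rational(-487, 3))) = Add(-497358, Rational(487, 3)) = Rational(-1491587, 3)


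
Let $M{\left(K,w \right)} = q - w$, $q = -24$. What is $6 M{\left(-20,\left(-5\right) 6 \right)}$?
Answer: $36$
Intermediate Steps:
$M{\left(K,w \right)} = -24 - w$
$6 M{\left(-20,\left(-5\right) 6 \right)} = 6 \left(-24 - \left(-5\right) 6\right) = 6 \left(-24 - -30\right) = 6 \left(-24 + 30\right) = 6 \cdot 6 = 36$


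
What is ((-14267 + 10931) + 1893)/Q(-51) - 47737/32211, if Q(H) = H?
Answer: 14681962/547587 ≈ 26.812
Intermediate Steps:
((-14267 + 10931) + 1893)/Q(-51) - 47737/32211 = ((-14267 + 10931) + 1893)/(-51) - 47737/32211 = (-3336 + 1893)*(-1/51) - 47737*1/32211 = -1443*(-1/51) - 47737/32211 = 481/17 - 47737/32211 = 14681962/547587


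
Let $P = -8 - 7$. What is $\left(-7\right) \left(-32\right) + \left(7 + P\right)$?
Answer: $216$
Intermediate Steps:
$P = -15$ ($P = -8 - 7 = -15$)
$\left(-7\right) \left(-32\right) + \left(7 + P\right) = \left(-7\right) \left(-32\right) + \left(7 - 15\right) = 224 - 8 = 216$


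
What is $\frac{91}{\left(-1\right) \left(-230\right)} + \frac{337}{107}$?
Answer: $\frac{87247}{24610} \approx 3.5452$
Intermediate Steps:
$\frac{91}{\left(-1\right) \left(-230\right)} + \frac{337}{107} = \frac{91}{230} + 337 \cdot \frac{1}{107} = 91 \cdot \frac{1}{230} + \frac{337}{107} = \frac{91}{230} + \frac{337}{107} = \frac{87247}{24610}$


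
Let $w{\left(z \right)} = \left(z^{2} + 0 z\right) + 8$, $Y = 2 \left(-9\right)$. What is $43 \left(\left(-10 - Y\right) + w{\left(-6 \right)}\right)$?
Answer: $2236$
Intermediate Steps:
$Y = -18$
$w{\left(z \right)} = 8 + z^{2}$ ($w{\left(z \right)} = \left(z^{2} + 0\right) + 8 = z^{2} + 8 = 8 + z^{2}$)
$43 \left(\left(-10 - Y\right) + w{\left(-6 \right)}\right) = 43 \left(\left(-10 - -18\right) + \left(8 + \left(-6\right)^{2}\right)\right) = 43 \left(\left(-10 + 18\right) + \left(8 + 36\right)\right) = 43 \left(8 + 44\right) = 43 \cdot 52 = 2236$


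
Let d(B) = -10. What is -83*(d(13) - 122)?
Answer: 10956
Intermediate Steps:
-83*(d(13) - 122) = -83*(-10 - 122) = -83*(-132) = 10956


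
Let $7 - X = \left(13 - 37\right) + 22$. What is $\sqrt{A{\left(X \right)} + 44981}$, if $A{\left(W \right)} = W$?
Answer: $\sqrt{44990} \approx 212.11$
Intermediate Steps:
$X = 9$ ($X = 7 - \left(\left(13 - 37\right) + 22\right) = 7 - \left(-24 + 22\right) = 7 - -2 = 7 + 2 = 9$)
$\sqrt{A{\left(X \right)} + 44981} = \sqrt{9 + 44981} = \sqrt{44990}$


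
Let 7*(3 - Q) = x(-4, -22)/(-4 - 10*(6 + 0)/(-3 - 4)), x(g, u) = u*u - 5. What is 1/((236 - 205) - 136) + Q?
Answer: -40247/3360 ≈ -11.978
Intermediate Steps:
x(g, u) = -5 + u² (x(g, u) = u² - 5 = -5 + u²)
Q = -383/32 (Q = 3 - (-5 + (-22)²)/(7*(-4 - 10*(6 + 0)/(-3 - 4))) = 3 - (-5 + 484)/(7*(-4 - 60/(-7))) = 3 - 479/(7*(-4 - 60*(-1)/7)) = 3 - 479/(7*(-4 - 10*(-6/7))) = 3 - 479/(7*(-4 + 60/7)) = 3 - 479/(7*32/7) = 3 - 479*7/(7*32) = 3 - ⅐*3353/32 = 3 - 479/32 = -383/32 ≈ -11.969)
1/((236 - 205) - 136) + Q = 1/((236 - 205) - 136) - 383/32 = 1/(31 - 136) - 383/32 = 1/(-105) - 383/32 = -1/105 - 383/32 = -40247/3360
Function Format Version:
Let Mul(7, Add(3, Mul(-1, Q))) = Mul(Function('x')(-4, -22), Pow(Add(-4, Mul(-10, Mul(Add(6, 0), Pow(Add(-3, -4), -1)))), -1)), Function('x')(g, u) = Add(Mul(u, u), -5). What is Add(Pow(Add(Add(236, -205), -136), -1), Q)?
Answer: Rational(-40247, 3360) ≈ -11.978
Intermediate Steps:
Function('x')(g, u) = Add(-5, Pow(u, 2)) (Function('x')(g, u) = Add(Pow(u, 2), -5) = Add(-5, Pow(u, 2)))
Q = Rational(-383, 32) (Q = Add(3, Mul(Rational(-1, 7), Mul(Add(-5, Pow(-22, 2)), Pow(Add(-4, Mul(-10, Mul(Add(6, 0), Pow(Add(-3, -4), -1)))), -1)))) = Add(3, Mul(Rational(-1, 7), Mul(Add(-5, 484), Pow(Add(-4, Mul(-10, Mul(6, Pow(-7, -1)))), -1)))) = Add(3, Mul(Rational(-1, 7), Mul(479, Pow(Add(-4, Mul(-10, Mul(6, Rational(-1, 7)))), -1)))) = Add(3, Mul(Rational(-1, 7), Mul(479, Pow(Add(-4, Mul(-10, Rational(-6, 7))), -1)))) = Add(3, Mul(Rational(-1, 7), Mul(479, Pow(Add(-4, Rational(60, 7)), -1)))) = Add(3, Mul(Rational(-1, 7), Mul(479, Pow(Rational(32, 7), -1)))) = Add(3, Mul(Rational(-1, 7), Mul(479, Rational(7, 32)))) = Add(3, Mul(Rational(-1, 7), Rational(3353, 32))) = Add(3, Rational(-479, 32)) = Rational(-383, 32) ≈ -11.969)
Add(Pow(Add(Add(236, -205), -136), -1), Q) = Add(Pow(Add(Add(236, -205), -136), -1), Rational(-383, 32)) = Add(Pow(Add(31, -136), -1), Rational(-383, 32)) = Add(Pow(-105, -1), Rational(-383, 32)) = Add(Rational(-1, 105), Rational(-383, 32)) = Rational(-40247, 3360)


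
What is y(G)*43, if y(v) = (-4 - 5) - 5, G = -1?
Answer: -602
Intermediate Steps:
y(v) = -14 (y(v) = -9 - 5 = -14)
y(G)*43 = -14*43 = -602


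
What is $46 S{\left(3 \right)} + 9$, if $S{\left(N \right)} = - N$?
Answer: $-129$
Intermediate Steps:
$46 S{\left(3 \right)} + 9 = 46 \left(\left(-1\right) 3\right) + 9 = 46 \left(-3\right) + 9 = -138 + 9 = -129$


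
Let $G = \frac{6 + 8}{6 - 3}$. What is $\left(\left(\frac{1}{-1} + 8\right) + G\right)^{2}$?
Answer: $\frac{1225}{9} \approx 136.11$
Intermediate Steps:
$G = \frac{14}{3} \approx 4.6667$
$\left(\left(\frac{1}{-1} + 8\right) + G\right)^{2} = \left(\left(\frac{1}{-1} + 8\right) + \frac{14}{3}\right)^{2} = \left(\left(-1 + 8\right) + \frac{14}{3}\right)^{2} = \left(7 + \frac{14}{3}\right)^{2} = \left(\frac{35}{3}\right)^{2} = \frac{1225}{9}$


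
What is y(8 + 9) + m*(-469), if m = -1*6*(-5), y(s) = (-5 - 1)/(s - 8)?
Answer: -42212/3 ≈ -14071.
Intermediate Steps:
y(s) = -6/(-8 + s)
m = 30 (m = -6*(-5) = 30)
y(8 + 9) + m*(-469) = -6/(-8 + (8 + 9)) + 30*(-469) = -6/(-8 + 17) - 14070 = -6/9 - 14070 = -6*1/9 - 14070 = -2/3 - 14070 = -42212/3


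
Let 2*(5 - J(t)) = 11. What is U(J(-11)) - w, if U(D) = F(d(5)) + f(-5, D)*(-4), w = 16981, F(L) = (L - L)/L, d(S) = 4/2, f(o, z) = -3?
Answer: -16969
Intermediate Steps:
J(t) = -½ (J(t) = 5 - ½*11 = 5 - 11/2 = -½)
d(S) = 2 (d(S) = 4*(½) = 2)
F(L) = 0 (F(L) = 0/L = 0)
U(D) = 12 (U(D) = 0 - 3*(-4) = 0 + 12 = 12)
U(J(-11)) - w = 12 - 1*16981 = 12 - 16981 = -16969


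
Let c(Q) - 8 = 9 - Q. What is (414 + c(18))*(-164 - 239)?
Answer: -166439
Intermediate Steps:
c(Q) = 17 - Q (c(Q) = 8 + (9 - Q) = 17 - Q)
(414 + c(18))*(-164 - 239) = (414 + (17 - 1*18))*(-164 - 239) = (414 + (17 - 18))*(-403) = (414 - 1)*(-403) = 413*(-403) = -166439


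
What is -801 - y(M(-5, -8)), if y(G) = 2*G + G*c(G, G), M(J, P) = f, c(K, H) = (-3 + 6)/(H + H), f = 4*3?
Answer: -1653/2 ≈ -826.50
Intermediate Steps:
f = 12
c(K, H) = 3/(2*H) (c(K, H) = 3/((2*H)) = 3*(1/(2*H)) = 3/(2*H))
M(J, P) = 12
y(G) = 3/2 + 2*G (y(G) = 2*G + G*(3/(2*G)) = 2*G + 3/2 = 3/2 + 2*G)
-801 - y(M(-5, -8)) = -801 - (3/2 + 2*12) = -801 - (3/2 + 24) = -801 - 1*51/2 = -801 - 51/2 = -1653/2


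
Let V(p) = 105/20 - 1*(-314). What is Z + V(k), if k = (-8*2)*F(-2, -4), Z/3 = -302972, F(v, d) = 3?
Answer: -3634387/4 ≈ -9.0860e+5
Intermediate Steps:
Z = -908916 (Z = 3*(-302972) = -908916)
k = -48 (k = -8*2*3 = -16*3 = -48)
V(p) = 1277/4 (V(p) = 105*(1/20) + 314 = 21/4 + 314 = 1277/4)
Z + V(k) = -908916 + 1277/4 = -3634387/4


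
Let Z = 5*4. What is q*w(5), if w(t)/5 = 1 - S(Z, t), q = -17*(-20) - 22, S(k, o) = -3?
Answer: 6360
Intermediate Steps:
Z = 20
q = 318 (q = 340 - 22 = 318)
w(t) = 20 (w(t) = 5*(1 - 1*(-3)) = 5*(1 + 3) = 5*4 = 20)
q*w(5) = 318*20 = 6360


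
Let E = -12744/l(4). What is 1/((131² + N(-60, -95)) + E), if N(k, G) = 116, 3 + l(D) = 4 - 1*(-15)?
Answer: 2/32961 ≈ 6.0678e-5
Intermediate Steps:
l(D) = 16 (l(D) = -3 + (4 - 1*(-15)) = -3 + (4 + 15) = -3 + 19 = 16)
E = -1593/2 (E = -12744/16 = -12744*1/16 = -1593/2 ≈ -796.50)
1/((131² + N(-60, -95)) + E) = 1/((131² + 116) - 1593/2) = 1/((17161 + 116) - 1593/2) = 1/(17277 - 1593/2) = 1/(32961/2) = 2/32961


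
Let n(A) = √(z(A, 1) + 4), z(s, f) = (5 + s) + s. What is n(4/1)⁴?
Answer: 289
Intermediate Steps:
z(s, f) = 5 + 2*s
n(A) = √(9 + 2*A) (n(A) = √((5 + 2*A) + 4) = √(9 + 2*A))
n(4/1)⁴ = (√(9 + 2*(4/1)))⁴ = (√(9 + 2*(4*1)))⁴ = (√(9 + 2*4))⁴ = (√(9 + 8))⁴ = (√17)⁴ = 289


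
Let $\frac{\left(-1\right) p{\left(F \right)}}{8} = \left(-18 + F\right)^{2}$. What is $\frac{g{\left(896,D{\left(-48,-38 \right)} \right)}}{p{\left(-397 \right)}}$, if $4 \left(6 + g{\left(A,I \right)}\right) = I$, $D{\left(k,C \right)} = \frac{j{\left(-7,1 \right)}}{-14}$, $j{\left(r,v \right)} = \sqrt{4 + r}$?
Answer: $\frac{3}{688900} + \frac{i \sqrt{3}}{77156800} \approx 4.3548 \cdot 10^{-6} + 2.2448 \cdot 10^{-8} i$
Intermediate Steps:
$D{\left(k,C \right)} = - \frac{i \sqrt{3}}{14}$ ($D{\left(k,C \right)} = \frac{\sqrt{4 - 7}}{-14} = \sqrt{-3} \left(- \frac{1}{14}\right) = i \sqrt{3} \left(- \frac{1}{14}\right) = - \frac{i \sqrt{3}}{14}$)
$g{\left(A,I \right)} = -6 + \frac{I}{4}$
$p{\left(F \right)} = - 8 \left(-18 + F\right)^{2}$
$\frac{g{\left(896,D{\left(-48,-38 \right)} \right)}}{p{\left(-397 \right)}} = \frac{-6 + \frac{\left(- \frac{1}{14}\right) i \sqrt{3}}{4}}{\left(-8\right) \left(-18 - 397\right)^{2}} = \frac{-6 - \frac{i \sqrt{3}}{56}}{\left(-8\right) \left(-415\right)^{2}} = \frac{-6 - \frac{i \sqrt{3}}{56}}{\left(-8\right) 172225} = \frac{-6 - \frac{i \sqrt{3}}{56}}{-1377800} = \left(-6 - \frac{i \sqrt{3}}{56}\right) \left(- \frac{1}{1377800}\right) = \frac{3}{688900} + \frac{i \sqrt{3}}{77156800}$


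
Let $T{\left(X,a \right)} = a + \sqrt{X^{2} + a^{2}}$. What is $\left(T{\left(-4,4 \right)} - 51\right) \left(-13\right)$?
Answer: $611 - 52 \sqrt{2} \approx 537.46$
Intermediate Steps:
$\left(T{\left(-4,4 \right)} - 51\right) \left(-13\right) = \left(\left(4 + \sqrt{\left(-4\right)^{2} + 4^{2}}\right) - 51\right) \left(-13\right) = \left(\left(4 + \sqrt{16 + 16}\right) - 51\right) \left(-13\right) = \left(\left(4 + \sqrt{32}\right) - 51\right) \left(-13\right) = \left(\left(4 + 4 \sqrt{2}\right) - 51\right) \left(-13\right) = \left(-47 + 4 \sqrt{2}\right) \left(-13\right) = 611 - 52 \sqrt{2}$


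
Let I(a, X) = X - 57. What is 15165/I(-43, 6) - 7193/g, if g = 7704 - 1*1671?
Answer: -30619096/102561 ≈ -298.55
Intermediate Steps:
I(a, X) = -57 + X
g = 6033 (g = 7704 - 1671 = 6033)
15165/I(-43, 6) - 7193/g = 15165/(-57 + 6) - 7193/6033 = 15165/(-51) - 7193*1/6033 = 15165*(-1/51) - 7193/6033 = -5055/17 - 7193/6033 = -30619096/102561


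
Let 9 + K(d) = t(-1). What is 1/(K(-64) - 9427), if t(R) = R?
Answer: -1/9437 ≈ -0.00010597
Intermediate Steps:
K(d) = -10 (K(d) = -9 - 1 = -10)
1/(K(-64) - 9427) = 1/(-10 - 9427) = 1/(-9437) = -1/9437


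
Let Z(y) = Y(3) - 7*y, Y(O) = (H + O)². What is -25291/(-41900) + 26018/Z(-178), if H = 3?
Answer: 561288631/26857900 ≈ 20.898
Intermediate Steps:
Y(O) = (3 + O)²
Z(y) = 36 - 7*y (Z(y) = (3 + 3)² - 7*y = 6² - 7*y = 36 - 7*y)
-25291/(-41900) + 26018/Z(-178) = -25291/(-41900) + 26018/(36 - 7*(-178)) = -25291*(-1/41900) + 26018/(36 + 1246) = 25291/41900 + 26018/1282 = 25291/41900 + 26018*(1/1282) = 25291/41900 + 13009/641 = 561288631/26857900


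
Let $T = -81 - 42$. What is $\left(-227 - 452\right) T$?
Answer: $83517$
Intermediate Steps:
$T = -123$
$\left(-227 - 452\right) T = \left(-227 - 452\right) \left(-123\right) = \left(-679\right) \left(-123\right) = 83517$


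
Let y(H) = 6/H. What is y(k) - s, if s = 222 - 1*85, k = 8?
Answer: -545/4 ≈ -136.25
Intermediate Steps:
s = 137 (s = 222 - 85 = 137)
y(k) - s = 6/8 - 1*137 = 6*(1/8) - 137 = 3/4 - 137 = -545/4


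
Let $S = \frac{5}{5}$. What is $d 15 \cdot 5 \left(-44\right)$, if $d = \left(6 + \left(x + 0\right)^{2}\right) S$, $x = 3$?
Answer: $-49500$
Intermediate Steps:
$S = 1$ ($S = 5 \cdot \frac{1}{5} = 1$)
$d = 15$ ($d = \left(6 + \left(3 + 0\right)^{2}\right) 1 = \left(6 + 3^{2}\right) 1 = \left(6 + 9\right) 1 = 15 \cdot 1 = 15$)
$d 15 \cdot 5 \left(-44\right) = 15 \cdot 15 \cdot 5 \left(-44\right) = 15 \cdot 75 \left(-44\right) = 1125 \left(-44\right) = -49500$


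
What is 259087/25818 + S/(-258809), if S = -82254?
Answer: 69177681155/6681930762 ≈ 10.353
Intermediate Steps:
259087/25818 + S/(-258809) = 259087/25818 - 82254/(-258809) = 259087*(1/25818) - 82254*(-1/258809) = 259087/25818 + 82254/258809 = 69177681155/6681930762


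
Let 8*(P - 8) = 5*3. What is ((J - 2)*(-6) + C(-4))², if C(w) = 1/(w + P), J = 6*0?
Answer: 327184/2209 ≈ 148.11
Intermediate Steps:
J = 0
P = 79/8 (P = 8 + (5*3)/8 = 8 + (⅛)*15 = 8 + 15/8 = 79/8 ≈ 9.8750)
C(w) = 1/(79/8 + w) (C(w) = 1/(w + 79/8) = 1/(79/8 + w))
((J - 2)*(-6) + C(-4))² = ((0 - 2)*(-6) + 8/(79 + 8*(-4)))² = (-2*(-6) + 8/(79 - 32))² = (12 + 8/47)² = (572/47)² = 327184/2209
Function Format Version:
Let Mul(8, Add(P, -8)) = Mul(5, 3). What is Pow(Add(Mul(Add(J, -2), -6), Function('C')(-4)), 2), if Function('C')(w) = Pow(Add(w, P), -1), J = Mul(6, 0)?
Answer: Rational(327184, 2209) ≈ 148.11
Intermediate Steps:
J = 0
P = Rational(79, 8) (P = Add(8, Mul(Rational(1, 8), Mul(5, 3))) = Add(8, Mul(Rational(1, 8), 15)) = Add(8, Rational(15, 8)) = Rational(79, 8) ≈ 9.8750)
Function('C')(w) = Pow(Add(Rational(79, 8), w), -1) (Function('C')(w) = Pow(Add(w, Rational(79, 8)), -1) = Pow(Add(Rational(79, 8), w), -1))
Pow(Add(Mul(Add(J, -2), -6), Function('C')(-4)), 2) = Pow(Add(Mul(Add(0, -2), -6), Mul(8, Pow(Add(79, Mul(8, -4)), -1))), 2) = Pow(Add(Mul(-2, -6), Mul(8, Pow(Add(79, -32), -1))), 2) = Pow(Add(12, Mul(8, Pow(47, -1))), 2) = Pow(Add(12, Mul(8, Rational(1, 47))), 2) = Pow(Add(12, Rational(8, 47)), 2) = Pow(Rational(572, 47), 2) = Rational(327184, 2209)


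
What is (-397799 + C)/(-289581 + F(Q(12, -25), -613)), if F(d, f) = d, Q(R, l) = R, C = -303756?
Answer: 701555/289569 ≈ 2.4228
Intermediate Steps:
(-397799 + C)/(-289581 + F(Q(12, -25), -613)) = (-397799 - 303756)/(-289581 + 12) = -701555/(-289569) = -701555*(-1/289569) = 701555/289569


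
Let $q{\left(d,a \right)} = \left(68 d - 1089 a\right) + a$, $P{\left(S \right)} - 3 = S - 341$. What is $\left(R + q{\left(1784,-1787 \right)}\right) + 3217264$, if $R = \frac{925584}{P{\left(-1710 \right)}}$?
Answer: $\frac{676144647}{128} \approx 5.2824 \cdot 10^{6}$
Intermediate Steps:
$P{\left(S \right)} = -338 + S$ ($P{\left(S \right)} = 3 + \left(S - 341\right) = 3 + \left(-341 + S\right) = -338 + S$)
$q{\left(d,a \right)} = - 1088 a + 68 d$ ($q{\left(d,a \right)} = \left(- 1089 a + 68 d\right) + a = - 1088 a + 68 d$)
$R = - \frac{57849}{128}$ ($R = \frac{925584}{-338 - 1710} = \frac{925584}{-2048} = 925584 \left(- \frac{1}{2048}\right) = - \frac{57849}{128} \approx -451.95$)
$\left(R + q{\left(1784,-1787 \right)}\right) + 3217264 = \left(- \frac{57849}{128} + \left(\left(-1088\right) \left(-1787\right) + 68 \cdot 1784\right)\right) + 3217264 = \left(- \frac{57849}{128} + \left(1944256 + 121312\right)\right) + 3217264 = \left(- \frac{57849}{128} + 2065568\right) + 3217264 = \frac{264334855}{128} + 3217264 = \frac{676144647}{128}$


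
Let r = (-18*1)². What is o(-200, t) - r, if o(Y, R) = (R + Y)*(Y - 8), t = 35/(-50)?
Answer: 207108/5 ≈ 41422.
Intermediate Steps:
r = 324 (r = (-18)² = 324)
t = -7/10 (t = 35*(-1/50) = -7/10 ≈ -0.70000)
o(Y, R) = (-8 + Y)*(R + Y) (o(Y, R) = (R + Y)*(-8 + Y) = (-8 + Y)*(R + Y))
o(-200, t) - r = ((-200)² - 8*(-7/10) - 8*(-200) - 7/10*(-200)) - 1*324 = (40000 + 28/5 + 1600 + 140) - 324 = 208728/5 - 324 = 207108/5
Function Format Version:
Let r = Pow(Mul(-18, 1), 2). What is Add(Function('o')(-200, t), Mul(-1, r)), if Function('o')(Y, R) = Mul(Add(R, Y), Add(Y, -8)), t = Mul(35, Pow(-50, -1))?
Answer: Rational(207108, 5) ≈ 41422.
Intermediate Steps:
r = 324 (r = Pow(-18, 2) = 324)
t = Rational(-7, 10) (t = Mul(35, Rational(-1, 50)) = Rational(-7, 10) ≈ -0.70000)
Function('o')(Y, R) = Mul(Add(-8, Y), Add(R, Y)) (Function('o')(Y, R) = Mul(Add(R, Y), Add(-8, Y)) = Mul(Add(-8, Y), Add(R, Y)))
Add(Function('o')(-200, t), Mul(-1, r)) = Add(Add(Pow(-200, 2), Mul(-8, Rational(-7, 10)), Mul(-8, -200), Mul(Rational(-7, 10), -200)), Mul(-1, 324)) = Add(Add(40000, Rational(28, 5), 1600, 140), -324) = Add(Rational(208728, 5), -324) = Rational(207108, 5)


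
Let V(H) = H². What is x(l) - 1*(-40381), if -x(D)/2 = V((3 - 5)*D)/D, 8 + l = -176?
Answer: 41853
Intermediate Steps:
l = -184 (l = -8 - 176 = -184)
x(D) = -8*D (x(D) = -2*((3 - 5)*D)²/D = -2*(-2*D)²/D = -2*4*D²/D = -8*D)
x(l) - 1*(-40381) = -8*(-184) - 1*(-40381) = 1472 + 40381 = 41853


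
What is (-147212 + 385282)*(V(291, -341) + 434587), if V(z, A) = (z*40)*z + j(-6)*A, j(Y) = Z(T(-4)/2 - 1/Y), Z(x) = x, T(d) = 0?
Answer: 2729546470735/3 ≈ 9.0985e+11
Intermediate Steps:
j(Y) = -1/Y (j(Y) = 0/2 - 1/Y = 0*(½) - 1/Y = 0 - 1/Y = -1/Y)
V(z, A) = 40*z² + A/6 (V(z, A) = (z*40)*z + (-1/(-6))*A = (40*z)*z + (-1*(-⅙))*A = 40*z² + A/6)
(-147212 + 385282)*(V(291, -341) + 434587) = (-147212 + 385282)*((40*291² + (⅙)*(-341)) + 434587) = 238070*((40*84681 - 341/6) + 434587) = 238070*((3387240 - 341/6) + 434587) = 238070*(20323099/6 + 434587) = 238070*(22930621/6) = 2729546470735/3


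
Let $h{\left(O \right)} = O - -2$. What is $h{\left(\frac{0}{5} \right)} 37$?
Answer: $74$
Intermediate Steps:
$h{\left(O \right)} = 2 + O$ ($h{\left(O \right)} = O + 2 = 2 + O$)
$h{\left(\frac{0}{5} \right)} 37 = \left(2 + \frac{0}{5}\right) 37 = \left(2 + 0 \cdot \frac{1}{5}\right) 37 = \left(2 + 0\right) 37 = 2 \cdot 37 = 74$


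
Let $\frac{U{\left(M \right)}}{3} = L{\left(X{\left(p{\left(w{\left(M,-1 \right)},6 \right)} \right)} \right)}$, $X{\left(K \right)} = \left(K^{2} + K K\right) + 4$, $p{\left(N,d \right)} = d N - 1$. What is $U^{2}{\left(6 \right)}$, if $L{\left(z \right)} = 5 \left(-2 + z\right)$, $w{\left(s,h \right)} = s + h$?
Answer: $638067600$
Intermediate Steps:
$w{\left(s,h \right)} = h + s$
$p{\left(N,d \right)} = -1 + N d$ ($p{\left(N,d \right)} = N d - 1 = -1 + N d$)
$X{\left(K \right)} = 4 + 2 K^{2}$ ($X{\left(K \right)} = \left(K^{2} + K^{2}\right) + 4 = 2 K^{2} + 4 = 4 + 2 K^{2}$)
$L{\left(z \right)} = -10 + 5 z$
$U{\left(M \right)} = 30 + 30 \left(-7 + 6 M\right)^{2}$ ($U{\left(M \right)} = 3 \left(-10 + 5 \left(4 + 2 \left(-1 + \left(-1 + M\right) 6\right)^{2}\right)\right) = 3 \left(-10 + 5 \left(4 + 2 \left(-1 + \left(-6 + 6 M\right)\right)^{2}\right)\right) = 3 \left(-10 + 5 \left(4 + 2 \left(-7 + 6 M\right)^{2}\right)\right) = 3 \left(-10 + \left(20 + 10 \left(-7 + 6 M\right)^{2}\right)\right) = 3 \left(10 + 10 \left(-7 + 6 M\right)^{2}\right) = 30 + 30 \left(-7 + 6 M\right)^{2}$)
$U^{2}{\left(6 \right)} = \left(30 + 30 \left(-7 + 6 \cdot 6\right)^{2}\right)^{2} = \left(30 + 30 \left(-7 + 36\right)^{2}\right)^{2} = \left(30 + 30 \cdot 29^{2}\right)^{2} = \left(30 + 30 \cdot 841\right)^{2} = \left(30 + 25230\right)^{2} = 25260^{2} = 638067600$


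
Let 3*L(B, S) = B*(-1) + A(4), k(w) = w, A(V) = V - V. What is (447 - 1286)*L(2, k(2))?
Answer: 1678/3 ≈ 559.33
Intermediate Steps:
A(V) = 0
L(B, S) = -B/3 (L(B, S) = (B*(-1) + 0)/3 = (-B + 0)/3 = (-B)/3 = -B/3)
(447 - 1286)*L(2, k(2)) = (447 - 1286)*(-⅓*2) = -839*(-⅔) = 1678/3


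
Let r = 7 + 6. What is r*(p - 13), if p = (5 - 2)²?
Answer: -52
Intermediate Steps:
r = 13
p = 9 (p = 3² = 9)
r*(p - 13) = 13*(9 - 13) = 13*(-4) = -52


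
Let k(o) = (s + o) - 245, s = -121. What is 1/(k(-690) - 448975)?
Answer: -1/450031 ≈ -2.2221e-6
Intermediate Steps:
k(o) = -366 + o (k(o) = (-121 + o) - 245 = -366 + o)
1/(k(-690) - 448975) = 1/((-366 - 690) - 448975) = 1/(-1056 - 448975) = 1/(-450031) = -1/450031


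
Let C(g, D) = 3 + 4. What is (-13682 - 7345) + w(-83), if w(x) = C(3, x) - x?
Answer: -20937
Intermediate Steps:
C(g, D) = 7
w(x) = 7 - x
(-13682 - 7345) + w(-83) = (-13682 - 7345) + (7 - 1*(-83)) = -21027 + (7 + 83) = -21027 + 90 = -20937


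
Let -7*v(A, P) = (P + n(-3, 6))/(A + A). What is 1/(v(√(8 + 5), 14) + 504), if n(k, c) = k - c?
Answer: 1284192/647232743 + 70*√13/647232743 ≈ 0.0019845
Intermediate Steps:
v(A, P) = -(-9 + P)/(14*A) (v(A, P) = -(P + (-3 - 1*6))/(7*(A + A)) = -(P + (-3 - 6))/(7*(2*A)) = -(P - 9)*1/(2*A)/7 = -(-9 + P)*1/(2*A)/7 = -(-9 + P)/(14*A))
1/(v(√(8 + 5), 14) + 504) = 1/((9 - 1*14)/(14*(√(8 + 5))) + 504) = 1/((9 - 14)/(14*(√13)) + 504) = 1/((1/14)*(√13/13)*(-5) + 504) = 1/(-5*√13/182 + 504) = 1/(504 - 5*√13/182)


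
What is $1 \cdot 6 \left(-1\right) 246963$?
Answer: $-1481778$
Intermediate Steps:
$1 \cdot 6 \left(-1\right) 246963 = 6 \left(-1\right) 246963 = \left(-6\right) 246963 = -1481778$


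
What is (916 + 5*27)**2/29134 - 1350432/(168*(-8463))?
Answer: 3194141893/82187014 ≈ 38.864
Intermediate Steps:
(916 + 5*27)**2/29134 - 1350432/(168*(-8463)) = (916 + 135)**2*(1/29134) - 1350432/(-1421784) = 1051**2*(1/29134) - 1350432*(-1/1421784) = 1104601*(1/29134) + 18756/19747 = 1104601/29134 + 18756/19747 = 3194141893/82187014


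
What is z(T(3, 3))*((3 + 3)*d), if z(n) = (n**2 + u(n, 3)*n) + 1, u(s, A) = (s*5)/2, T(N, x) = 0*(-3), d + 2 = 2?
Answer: 0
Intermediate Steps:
d = 0 (d = -2 + 2 = 0)
T(N, x) = 0
u(s, A) = 5*s/2 (u(s, A) = (5*s)*(1/2) = 5*s/2)
z(n) = 1 + 7*n**2/2 (z(n) = (n**2 + (5*n/2)*n) + 1 = (n**2 + 5*n**2/2) + 1 = 7*n**2/2 + 1 = 1 + 7*n**2/2)
z(T(3, 3))*((3 + 3)*d) = (1 + (7/2)*0**2)*((3 + 3)*0) = (1 + (7/2)*0)*(6*0) = (1 + 0)*0 = 1*0 = 0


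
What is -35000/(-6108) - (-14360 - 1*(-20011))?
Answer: -8620327/1527 ≈ -5645.3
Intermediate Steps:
-35000/(-6108) - (-14360 - 1*(-20011)) = -35000*(-1/6108) - (-14360 + 20011) = 8750/1527 - 1*5651 = 8750/1527 - 5651 = -8620327/1527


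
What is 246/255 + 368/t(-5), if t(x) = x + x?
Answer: -3046/85 ≈ -35.835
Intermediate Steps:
t(x) = 2*x
246/255 + 368/t(-5) = 246/255 + 368/((2*(-5))) = 246*(1/255) + 368/(-10) = 82/85 + 368*(-⅒) = 82/85 - 184/5 = -3046/85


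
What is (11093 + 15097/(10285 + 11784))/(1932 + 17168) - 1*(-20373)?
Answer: 4293914501607/210758950 ≈ 20374.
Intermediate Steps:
(11093 + 15097/(10285 + 11784))/(1932 + 17168) - 1*(-20373) = (11093 + 15097/22069)/19100 + 20373 = (11093 + 15097*(1/22069))*(1/19100) + 20373 = (11093 + 15097/22069)*(1/19100) + 20373 = (244826514/22069)*(1/19100) + 20373 = 122413257/210758950 + 20373 = 4293914501607/210758950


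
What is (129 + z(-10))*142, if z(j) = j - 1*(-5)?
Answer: 17608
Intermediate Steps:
z(j) = 5 + j (z(j) = j + 5 = 5 + j)
(129 + z(-10))*142 = (129 + (5 - 10))*142 = (129 - 5)*142 = 124*142 = 17608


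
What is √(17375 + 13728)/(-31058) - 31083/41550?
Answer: -10361/13850 - √31103/31058 ≈ -0.75377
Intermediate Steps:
√(17375 + 13728)/(-31058) - 31083/41550 = √31103*(-1/31058) - 31083*1/41550 = -√31103/31058 - 10361/13850 = -10361/13850 - √31103/31058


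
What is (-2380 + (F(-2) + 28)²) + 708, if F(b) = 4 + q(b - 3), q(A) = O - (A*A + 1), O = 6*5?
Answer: -376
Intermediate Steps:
O = 30
q(A) = 29 - A² (q(A) = 30 - (A*A + 1) = 30 - (A² + 1) = 30 - (1 + A²) = 30 + (-1 - A²) = 29 - A²)
F(b) = 33 - (-3 + b)² (F(b) = 4 + (29 - (b - 3)²) = 4 + (29 - (-3 + b)²) = 33 - (-3 + b)²)
(-2380 + (F(-2) + 28)²) + 708 = (-2380 + ((33 - (-3 - 2)²) + 28)²) + 708 = (-2380 + ((33 - 1*(-5)²) + 28)²) + 708 = (-2380 + ((33 - 1*25) + 28)²) + 708 = (-2380 + ((33 - 25) + 28)²) + 708 = (-2380 + (8 + 28)²) + 708 = (-2380 + 36²) + 708 = (-2380 + 1296) + 708 = -1084 + 708 = -376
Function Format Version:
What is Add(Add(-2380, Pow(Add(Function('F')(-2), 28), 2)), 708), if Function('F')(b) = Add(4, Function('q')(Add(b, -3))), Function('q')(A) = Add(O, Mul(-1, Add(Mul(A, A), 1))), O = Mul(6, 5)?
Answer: -376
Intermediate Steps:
O = 30
Function('q')(A) = Add(29, Mul(-1, Pow(A, 2))) (Function('q')(A) = Add(30, Mul(-1, Add(Mul(A, A), 1))) = Add(30, Mul(-1, Add(Pow(A, 2), 1))) = Add(30, Mul(-1, Add(1, Pow(A, 2)))) = Add(30, Add(-1, Mul(-1, Pow(A, 2)))) = Add(29, Mul(-1, Pow(A, 2))))
Function('F')(b) = Add(33, Mul(-1, Pow(Add(-3, b), 2))) (Function('F')(b) = Add(4, Add(29, Mul(-1, Pow(Add(b, -3), 2)))) = Add(4, Add(29, Mul(-1, Pow(Add(-3, b), 2)))) = Add(33, Mul(-1, Pow(Add(-3, b), 2))))
Add(Add(-2380, Pow(Add(Function('F')(-2), 28), 2)), 708) = Add(Add(-2380, Pow(Add(Add(33, Mul(-1, Pow(Add(-3, -2), 2))), 28), 2)), 708) = Add(Add(-2380, Pow(Add(Add(33, Mul(-1, Pow(-5, 2))), 28), 2)), 708) = Add(Add(-2380, Pow(Add(Add(33, Mul(-1, 25)), 28), 2)), 708) = Add(Add(-2380, Pow(Add(Add(33, -25), 28), 2)), 708) = Add(Add(-2380, Pow(Add(8, 28), 2)), 708) = Add(Add(-2380, Pow(36, 2)), 708) = Add(Add(-2380, 1296), 708) = Add(-1084, 708) = -376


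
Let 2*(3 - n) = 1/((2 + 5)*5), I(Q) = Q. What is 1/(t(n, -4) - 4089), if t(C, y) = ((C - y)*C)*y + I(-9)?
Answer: -1225/5122251 ≈ -0.00023915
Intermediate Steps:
n = 209/70 (n = 3 - 1/(5*(2 + 5))/2 = 3 - 1/(2*(7*5)) = 3 - 1/2/35 = 3 - 1/2*1/35 = 3 - 1/70 = 209/70 ≈ 2.9857)
t(C, y) = -9 + C*y*(C - y) (t(C, y) = ((C - y)*C)*y - 9 = (C*(C - y))*y - 9 = C*y*(C - y) - 9 = -9 + C*y*(C - y))
1/(t(n, -4) - 4089) = 1/((-9 - 4*(209/70)**2 - 1*209/70*(-4)**2) - 4089) = 1/((-9 - 4*43681/4900 - 1*209/70*16) - 4089) = 1/((-9 - 43681/1225 - 1672/35) - 4089) = 1/(-113226/1225 - 4089) = 1/(-5122251/1225) = -1225/5122251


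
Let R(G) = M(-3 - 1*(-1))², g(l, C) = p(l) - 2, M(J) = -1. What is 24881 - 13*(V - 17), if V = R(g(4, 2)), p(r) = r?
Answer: 25089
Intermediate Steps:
g(l, C) = -2 + l (g(l, C) = l - 2 = -2 + l)
R(G) = 1 (R(G) = (-1)² = 1)
V = 1
24881 - 13*(V - 17) = 24881 - 13*(1 - 17) = 24881 - 13*(-16) = 24881 - 1*(-208) = 24881 + 208 = 25089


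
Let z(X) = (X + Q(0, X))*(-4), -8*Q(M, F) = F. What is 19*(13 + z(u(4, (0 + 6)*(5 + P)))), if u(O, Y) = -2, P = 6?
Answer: 380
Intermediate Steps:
Q(M, F) = -F/8
z(X) = -7*X/2 (z(X) = (X - X/8)*(-4) = (7*X/8)*(-4) = -7*X/2)
19*(13 + z(u(4, (0 + 6)*(5 + P)))) = 19*(13 - 7/2*(-2)) = 19*(13 + 7) = 19*20 = 380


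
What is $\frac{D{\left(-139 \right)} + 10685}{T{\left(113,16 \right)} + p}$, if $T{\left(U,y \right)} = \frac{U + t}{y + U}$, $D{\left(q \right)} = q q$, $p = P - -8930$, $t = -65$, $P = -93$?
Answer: $\frac{143362}{42223} \approx 3.3954$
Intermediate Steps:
$p = 8837$ ($p = -93 - -8930 = -93 + 8930 = 8837$)
$D{\left(q \right)} = q^{2}$
$T{\left(U,y \right)} = \frac{-65 + U}{U + y}$ ($T{\left(U,y \right)} = \frac{U - 65}{y + U} = \frac{-65 + U}{U + y}$)
$\frac{D{\left(-139 \right)} + 10685}{T{\left(113,16 \right)} + p} = \frac{\left(-139\right)^{2} + 10685}{\frac{-65 + 113}{113 + 16} + 8837} = \frac{19321 + 10685}{\frac{1}{129} \cdot 48 + 8837} = \frac{30006}{\frac{1}{129} \cdot 48 + 8837} = \frac{30006}{\frac{16}{43} + 8837} = \frac{30006}{\frac{380007}{43}} = 30006 \cdot \frac{43}{380007} = \frac{143362}{42223}$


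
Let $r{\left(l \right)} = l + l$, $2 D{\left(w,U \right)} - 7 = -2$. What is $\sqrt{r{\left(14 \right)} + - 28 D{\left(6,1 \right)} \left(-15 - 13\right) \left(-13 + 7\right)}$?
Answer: $2 i \sqrt{2933} \approx 108.31 i$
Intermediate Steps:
$D{\left(w,U \right)} = \frac{5}{2}$ ($D{\left(w,U \right)} = \frac{7}{2} + \frac{1}{2} \left(-2\right) = \frac{7}{2} - 1 = \frac{5}{2}$)
$r{\left(l \right)} = 2 l$
$\sqrt{r{\left(14 \right)} + - 28 D{\left(6,1 \right)} \left(-15 - 13\right) \left(-13 + 7\right)} = \sqrt{2 \cdot 14 + \left(-28\right) \frac{5}{2} \left(-15 - 13\right) \left(-13 + 7\right)} = \sqrt{28 - 70 \left(\left(-28\right) \left(-6\right)\right)} = \sqrt{28 - 11760} = \sqrt{-11732} = 2 i \sqrt{2933}$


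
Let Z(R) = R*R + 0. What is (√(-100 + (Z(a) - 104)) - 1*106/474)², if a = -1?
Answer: (53 - 237*I*√203)²/56169 ≈ -202.95 - 6.3724*I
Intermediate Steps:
Z(R) = R² (Z(R) = R² + 0 = R²)
(√(-100 + (Z(a) - 104)) - 1*106/474)² = (√(-100 + ((-1)² - 104)) - 1*106/474)² = (√(-100 + (1 - 104)) - 106*1/474)² = (√(-100 - 103) - 53/237)² = (√(-203) - 53/237)² = (I*√203 - 53/237)² = (-53/237 + I*√203)²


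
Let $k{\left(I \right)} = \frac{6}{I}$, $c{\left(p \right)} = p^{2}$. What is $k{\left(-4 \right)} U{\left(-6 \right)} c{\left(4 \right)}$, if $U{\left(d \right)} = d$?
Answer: $144$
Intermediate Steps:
$k{\left(-4 \right)} U{\left(-6 \right)} c{\left(4 \right)} = \frac{6}{-4} \left(-6\right) 4^{2} = 6 \left(- \frac{1}{4}\right) \left(-6\right) 16 = \left(- \frac{3}{2}\right) \left(-6\right) 16 = 9 \cdot 16 = 144$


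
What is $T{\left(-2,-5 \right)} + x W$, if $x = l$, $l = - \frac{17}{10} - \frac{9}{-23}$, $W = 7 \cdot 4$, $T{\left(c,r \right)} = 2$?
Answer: $- \frac{3984}{115} \approx -34.643$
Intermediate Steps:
$W = 28$
$l = - \frac{301}{230}$ ($l = \left(-17\right) \frac{1}{10} - - \frac{9}{23} = - \frac{17}{10} + \frac{9}{23} = - \frac{301}{230} \approx -1.3087$)
$x = - \frac{301}{230} \approx -1.3087$
$T{\left(-2,-5 \right)} + x W = 2 - \frac{4214}{115} = - \frac{3984}{115}$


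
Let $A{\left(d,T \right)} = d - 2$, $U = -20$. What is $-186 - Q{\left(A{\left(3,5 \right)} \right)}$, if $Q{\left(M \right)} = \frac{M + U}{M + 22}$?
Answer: $- \frac{4259}{23} \approx -185.17$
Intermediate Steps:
$A{\left(d,T \right)} = -2 + d$
$Q{\left(M \right)} = \frac{-20 + M}{22 + M}$ ($Q{\left(M \right)} = \frac{M - 20}{M + 22} = \frac{-20 + M}{22 + M}$)
$-186 - Q{\left(A{\left(3,5 \right)} \right)} = -186 - \frac{-20 + \left(-2 + 3\right)}{22 + \left(-2 + 3\right)} = -186 - \frac{-20 + 1}{22 + 1} = -186 - \frac{1}{23} \left(-19\right) = -186 - - \frac{19}{23} = -186 + \frac{19}{23} = - \frac{4259}{23}$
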